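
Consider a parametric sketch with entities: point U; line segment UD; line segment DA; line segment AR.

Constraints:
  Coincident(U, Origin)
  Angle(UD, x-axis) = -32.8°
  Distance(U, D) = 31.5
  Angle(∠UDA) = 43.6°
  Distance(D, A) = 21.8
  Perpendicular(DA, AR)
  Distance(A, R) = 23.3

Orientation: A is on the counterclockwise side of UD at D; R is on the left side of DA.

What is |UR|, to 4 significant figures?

1.873

∠UDA = 43.6°, so DA runs at -32.8° + (180° − 43.6°) = 103.6° from the x-axis; with |DA| = 21.8, A = D + 21.8·(cos 103.6°, sin 103.6°) = (21.35, 4.125). DA ⟂ AR; with |AR| = 23.3 on the left of DA, R = A + 23.3·(-0.9720, -0.2351) = (-1.295, -1.354). Then |UR| = |R − U| = 1.873.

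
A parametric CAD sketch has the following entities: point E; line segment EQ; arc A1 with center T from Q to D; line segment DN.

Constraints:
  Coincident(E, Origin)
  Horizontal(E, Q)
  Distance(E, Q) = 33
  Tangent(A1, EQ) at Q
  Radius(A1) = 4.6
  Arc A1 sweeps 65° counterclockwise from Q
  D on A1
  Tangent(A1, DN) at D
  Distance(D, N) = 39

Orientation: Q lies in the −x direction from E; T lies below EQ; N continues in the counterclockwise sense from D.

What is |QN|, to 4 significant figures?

43.25

E is at the origin; EQ is horizontal with |EQ| = 33.0 and Q on the −x side, so Q = (-33.00, 0.000). Since A1 is tangent to EQ there, TQ ⟂ EQ, so T = Q + (0, -4.6) = (-33.00, -4.600). On A1, Q sits at bearing 90° from T; a 65° counterclockwise sweep puts D at bearing 155°, so D = T + 4.6·(cos 155°, sin 155°) = (-37.17, -2.656). The tangent condition forces TD to be normal to DN, so DN runs along (−sin 155°, cos 155°); with |DN| = 39.0, N = (-53.65, -38.00). Then |QN| = |N − Q| = 43.25.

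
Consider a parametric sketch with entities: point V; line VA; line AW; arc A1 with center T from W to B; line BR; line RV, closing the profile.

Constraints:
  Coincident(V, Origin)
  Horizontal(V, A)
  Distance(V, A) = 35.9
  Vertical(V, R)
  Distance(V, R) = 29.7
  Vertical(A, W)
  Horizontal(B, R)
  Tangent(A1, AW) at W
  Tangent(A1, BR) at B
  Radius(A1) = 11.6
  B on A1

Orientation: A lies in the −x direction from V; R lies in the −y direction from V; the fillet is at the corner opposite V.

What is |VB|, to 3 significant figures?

38.4

V is at the origin; V and A share the same y with |VA| = 35.9 and A on the −x side, so A = (-35.9, 0.00). V and R share the same x with |VR| = 29.7 and R on the −y side, so R = (0.00, -29.7). The virtual corner opposite V is at (-35.9, -29.7). Tangency of A1 to AW means the radius TW is perpendicular to AW and since A1 is tangent to BR there, TB ⟂ BR, with radius 11.6, so the center T sits 11.6 in from both sides at T = (-24.3, -18.1). That places the tangent points at W = (-35.9, -18.1) on AW and B = (-24.3, -29.7) on BR. Then |VB| = |B − V| = 38.4.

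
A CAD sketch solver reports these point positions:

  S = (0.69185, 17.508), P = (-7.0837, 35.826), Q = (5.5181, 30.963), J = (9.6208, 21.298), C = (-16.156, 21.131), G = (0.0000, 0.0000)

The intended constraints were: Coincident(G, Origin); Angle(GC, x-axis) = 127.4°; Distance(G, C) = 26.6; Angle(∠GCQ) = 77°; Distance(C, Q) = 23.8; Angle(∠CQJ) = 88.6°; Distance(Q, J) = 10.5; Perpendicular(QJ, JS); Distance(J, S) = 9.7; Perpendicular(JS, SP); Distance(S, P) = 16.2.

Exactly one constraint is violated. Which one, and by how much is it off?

Distance(S, P) = 16.2 — off by 3.70.

G = (0.00, 0.00) ✓; GC at 127.4° ✓; |GC| = 26.60 ✓; ∠GCQ = 77.00° ✓; |CQ| = 23.80 ✓; ∠CQJ = 88.60° ✓; |QJ| = 10.50 ✓; ∠(QJ, JS) = 90.00° ✓; |JS| = 9.700 ✓; ∠(JS, SP) = 90.00° ✓; |SP| = 19.90 ✗.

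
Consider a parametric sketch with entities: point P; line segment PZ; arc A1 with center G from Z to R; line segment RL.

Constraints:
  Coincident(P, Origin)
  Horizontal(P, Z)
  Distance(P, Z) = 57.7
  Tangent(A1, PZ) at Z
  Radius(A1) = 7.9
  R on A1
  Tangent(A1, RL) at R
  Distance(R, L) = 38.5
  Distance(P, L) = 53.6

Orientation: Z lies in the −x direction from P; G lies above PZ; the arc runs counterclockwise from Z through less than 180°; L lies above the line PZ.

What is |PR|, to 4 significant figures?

50.66

Checks: |GZ| = 7.900 ✓; |GR| = 7.900 ✓; ∠(GR, RL) = 90.00° ✓; |RL| = 38.50 ✓; |PL| = 53.60 ✓.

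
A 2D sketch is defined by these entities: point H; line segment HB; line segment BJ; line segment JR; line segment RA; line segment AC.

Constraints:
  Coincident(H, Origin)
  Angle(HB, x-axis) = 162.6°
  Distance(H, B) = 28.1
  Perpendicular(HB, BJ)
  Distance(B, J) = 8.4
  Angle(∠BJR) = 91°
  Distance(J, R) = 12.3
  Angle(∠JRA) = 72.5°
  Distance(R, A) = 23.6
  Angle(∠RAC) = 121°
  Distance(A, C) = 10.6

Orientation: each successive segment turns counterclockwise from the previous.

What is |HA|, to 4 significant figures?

26.51

H is at the origin; HB runs at 162.6° with length 28.1, so B = (-26.81, 8.403). HB ⟂ BJ, so BJ runs at -107.4°; with |BJ| = 8.4, J = (-29.33, 0.3874). ∠BJR = 91.0° gives JR at -18.40° from the x-axis; with |JR| = 12.3, R = (-17.65, -3.495). ∠JRA = 72.5° gives RA at 89.10° from the x-axis; with |RA| = 23.6, A = (-17.28, 20.10). Then |HA| = |A − H| = 26.51.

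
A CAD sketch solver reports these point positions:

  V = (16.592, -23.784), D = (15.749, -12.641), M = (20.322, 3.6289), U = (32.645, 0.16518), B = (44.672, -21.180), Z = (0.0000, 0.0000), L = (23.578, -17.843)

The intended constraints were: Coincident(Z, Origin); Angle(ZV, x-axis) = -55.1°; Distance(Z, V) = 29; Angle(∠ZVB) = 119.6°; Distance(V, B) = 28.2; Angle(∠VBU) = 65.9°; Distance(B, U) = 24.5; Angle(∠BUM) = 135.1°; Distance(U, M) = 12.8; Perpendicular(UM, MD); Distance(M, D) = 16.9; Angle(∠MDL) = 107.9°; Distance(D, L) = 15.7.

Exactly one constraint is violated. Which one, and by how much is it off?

Distance(D, L) = 15.7 — off by 6.30.

Z = (0.00, 0.00) ✓; ZV at -55.10° ✓; |ZV| = 29.00 ✓; ∠ZVB = 119.6° ✓; |VB| = 28.20 ✓; ∠VBU = 65.90° ✓; |BU| = 24.50 ✓; ∠BUM = 135.1° ✓; |UM| = 12.80 ✓; ∠(UM, MD) = 90.00° ✓; |MD| = 16.90 ✓; ∠MDL = 107.9° ✓; |DL| = 9.400 ✗.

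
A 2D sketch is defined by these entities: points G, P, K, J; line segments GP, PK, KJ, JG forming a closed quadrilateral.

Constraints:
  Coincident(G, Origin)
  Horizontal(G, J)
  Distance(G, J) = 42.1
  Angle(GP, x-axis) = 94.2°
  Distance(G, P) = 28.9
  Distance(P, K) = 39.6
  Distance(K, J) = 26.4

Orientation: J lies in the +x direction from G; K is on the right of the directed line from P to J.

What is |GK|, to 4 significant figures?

17.55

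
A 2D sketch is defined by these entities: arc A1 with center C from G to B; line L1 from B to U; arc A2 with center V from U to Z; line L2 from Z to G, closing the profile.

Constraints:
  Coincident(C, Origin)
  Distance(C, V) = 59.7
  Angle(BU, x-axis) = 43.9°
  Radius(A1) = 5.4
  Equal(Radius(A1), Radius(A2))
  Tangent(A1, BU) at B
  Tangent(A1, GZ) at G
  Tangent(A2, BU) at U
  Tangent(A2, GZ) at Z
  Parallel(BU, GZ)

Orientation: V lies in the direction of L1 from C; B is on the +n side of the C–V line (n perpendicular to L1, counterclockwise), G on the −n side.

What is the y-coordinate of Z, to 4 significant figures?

37.51

The slot axis is L1's direction at 43.9°, so u = (cos 43.9°, sin 43.9°) = (0.7206, 0.6934) and n = (−sin 43.9°, cos 43.9°) = (-0.6934, 0.7206). C is at the origin and V lies 59.7 along u from C, so V = 59.7·u = (43.02, 41.40). Tangency of A1 to both parallel lines with radius 5.4 puts B and G at C ± 5.4·n: B = (-3.744, 3.891), G = (3.744, -3.891). Equal radii place U and Z the same way about V: U = V + 5.4·n = (39.27, 45.29), Z = V − 5.4·n = (46.76, 37.51). So Z.y = 37.51.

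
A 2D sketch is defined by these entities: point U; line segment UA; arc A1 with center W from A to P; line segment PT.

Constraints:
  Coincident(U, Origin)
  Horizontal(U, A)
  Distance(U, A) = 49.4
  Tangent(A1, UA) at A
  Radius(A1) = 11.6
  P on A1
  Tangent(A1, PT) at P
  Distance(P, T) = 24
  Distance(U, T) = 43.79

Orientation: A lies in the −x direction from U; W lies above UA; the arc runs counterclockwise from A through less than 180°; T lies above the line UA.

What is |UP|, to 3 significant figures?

39.2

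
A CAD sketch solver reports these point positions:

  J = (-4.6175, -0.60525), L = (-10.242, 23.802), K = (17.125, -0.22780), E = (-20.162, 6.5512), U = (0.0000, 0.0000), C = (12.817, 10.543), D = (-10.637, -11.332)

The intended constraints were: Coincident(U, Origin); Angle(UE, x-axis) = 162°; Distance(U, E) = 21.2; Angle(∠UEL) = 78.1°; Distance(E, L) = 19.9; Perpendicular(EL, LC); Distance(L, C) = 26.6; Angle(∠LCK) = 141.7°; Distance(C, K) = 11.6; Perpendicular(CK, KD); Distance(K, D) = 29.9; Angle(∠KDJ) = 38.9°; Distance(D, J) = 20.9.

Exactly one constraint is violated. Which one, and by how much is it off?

Distance(D, J) = 20.9 — off by 8.60.

U = (0.00, 0.00) ✓; UE at 162.0° ✓; |UE| = 21.20 ✓; ∠UEL = 78.10° ✓; |EL| = 19.90 ✓; ∠(EL, LC) = 90.00° ✓; |LC| = 26.60 ✓; ∠LCK = 141.7° ✓; |CK| = 11.60 ✓; ∠(CK, KD) = 90.00° ✓; |KD| = 29.90 ✓; ∠KDJ = 38.90° ✓; |DJ| = 12.30 ✗.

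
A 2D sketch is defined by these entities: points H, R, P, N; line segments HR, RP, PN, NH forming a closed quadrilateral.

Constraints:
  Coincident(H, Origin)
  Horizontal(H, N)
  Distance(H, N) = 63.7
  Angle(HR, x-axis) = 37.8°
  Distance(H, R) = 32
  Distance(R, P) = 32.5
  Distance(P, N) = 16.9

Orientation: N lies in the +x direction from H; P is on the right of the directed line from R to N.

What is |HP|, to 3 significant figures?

47.5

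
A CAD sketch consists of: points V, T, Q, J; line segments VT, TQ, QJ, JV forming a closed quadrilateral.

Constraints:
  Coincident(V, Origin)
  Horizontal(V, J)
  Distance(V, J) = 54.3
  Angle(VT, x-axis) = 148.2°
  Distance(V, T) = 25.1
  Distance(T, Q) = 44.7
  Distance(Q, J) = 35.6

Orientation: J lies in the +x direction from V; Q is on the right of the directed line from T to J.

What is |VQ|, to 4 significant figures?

19.99

V is at the origin; V and J share the same y with |VJ| = 54.3 and J in +x, so J = (54.3, 0). VT runs at 148.2° with |VT| = 25.1, so T = (-21.33, 13.23). Q is determined by |TQ| = 44.7 and |QJ| = 35.6 together: it lies at the intersection of circle(T, 44.7) and circle(J, 35.6). With |TJ| = 76.78, the foot of the radical line on TJ is 43.15 from T and the perpendicular offset is √(44.7² − 43.15²) = 11.67. Taking the right-of-TJ solution: Q = (19.16, -5.706).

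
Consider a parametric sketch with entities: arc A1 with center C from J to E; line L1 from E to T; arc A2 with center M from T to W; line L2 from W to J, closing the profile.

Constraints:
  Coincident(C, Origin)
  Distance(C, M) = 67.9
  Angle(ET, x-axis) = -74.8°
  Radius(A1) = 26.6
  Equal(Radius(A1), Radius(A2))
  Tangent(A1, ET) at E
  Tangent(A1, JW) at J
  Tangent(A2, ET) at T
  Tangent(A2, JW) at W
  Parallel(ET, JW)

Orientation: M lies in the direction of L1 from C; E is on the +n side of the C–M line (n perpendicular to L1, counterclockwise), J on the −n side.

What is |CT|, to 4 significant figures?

72.92

The slot axis is L1's direction at -74.8°, so u = (cos -74.8°, sin -74.8°) = (0.2622, -0.9650) and n = (−sin -74.8°, cos -74.8°) = (0.9650, 0.2622). C is at the origin and M lies 67.9 along u from C, so M = 67.9·u = (17.80, -65.52). Tangency of A1 to both parallel lines with radius 26.6 puts E and J at C ± 26.6·n: E = (25.67, 6.974), J = (-25.67, -6.974). Equal radii place T and W the same way about M: T = M + 26.6·n = (43.47, -58.55), W = M − 26.6·n = (-7.867, -72.50). Then |CT| = |T − C| = 72.92.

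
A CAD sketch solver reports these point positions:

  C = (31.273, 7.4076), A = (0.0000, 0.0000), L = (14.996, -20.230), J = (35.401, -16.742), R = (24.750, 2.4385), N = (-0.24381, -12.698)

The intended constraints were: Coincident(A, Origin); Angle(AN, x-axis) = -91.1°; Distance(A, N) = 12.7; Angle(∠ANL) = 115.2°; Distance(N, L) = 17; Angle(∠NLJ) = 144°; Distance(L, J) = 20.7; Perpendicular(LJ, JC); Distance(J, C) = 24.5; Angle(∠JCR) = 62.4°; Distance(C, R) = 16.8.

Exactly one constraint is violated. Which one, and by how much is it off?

Distance(C, R) = 16.8 — off by 8.60.

A = (0.00, 0.00) ✓; AN at -91.10° ✓; |AN| = 12.70 ✓; ∠ANL = 115.2° ✓; |NL| = 17.00 ✓; ∠NLJ = 144.0° ✓; |LJ| = 20.70 ✓; ∠(LJ, JC) = 90.00° ✓; |JC| = 24.50 ✓; ∠JCR = 62.40° ✓; |CR| = 8.200 ✗.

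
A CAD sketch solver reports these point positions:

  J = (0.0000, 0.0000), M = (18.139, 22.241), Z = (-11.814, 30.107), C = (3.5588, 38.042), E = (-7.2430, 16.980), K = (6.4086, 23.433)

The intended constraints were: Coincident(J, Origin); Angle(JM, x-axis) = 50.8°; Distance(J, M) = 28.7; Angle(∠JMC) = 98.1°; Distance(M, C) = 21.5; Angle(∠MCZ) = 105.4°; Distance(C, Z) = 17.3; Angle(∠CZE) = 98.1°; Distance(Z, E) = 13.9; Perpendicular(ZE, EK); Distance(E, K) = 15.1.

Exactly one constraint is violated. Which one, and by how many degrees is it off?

Perpendicular(ZE, EK) — off by 6.10°.

J = (0.00, 0.00) ✓; JM at 50.80° ✓; |JM| = 28.70 ✓; ∠JMC = 98.10° ✓; |MC| = 21.50 ✓; ∠MCZ = 105.4° ✓; |CZ| = 17.30 ✓; ∠CZE = 98.10° ✓; |ZE| = 13.90 ✓; ∠(ZE, EK) = 96.10° ✗; |EK| = 15.10 ✓.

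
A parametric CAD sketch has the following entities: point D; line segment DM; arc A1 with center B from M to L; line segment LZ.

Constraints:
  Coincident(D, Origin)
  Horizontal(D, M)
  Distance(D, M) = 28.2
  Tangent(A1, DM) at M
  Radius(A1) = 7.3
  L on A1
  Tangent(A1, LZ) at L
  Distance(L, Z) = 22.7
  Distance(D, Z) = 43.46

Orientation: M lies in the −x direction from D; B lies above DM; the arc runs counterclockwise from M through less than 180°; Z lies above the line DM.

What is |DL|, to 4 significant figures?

23.77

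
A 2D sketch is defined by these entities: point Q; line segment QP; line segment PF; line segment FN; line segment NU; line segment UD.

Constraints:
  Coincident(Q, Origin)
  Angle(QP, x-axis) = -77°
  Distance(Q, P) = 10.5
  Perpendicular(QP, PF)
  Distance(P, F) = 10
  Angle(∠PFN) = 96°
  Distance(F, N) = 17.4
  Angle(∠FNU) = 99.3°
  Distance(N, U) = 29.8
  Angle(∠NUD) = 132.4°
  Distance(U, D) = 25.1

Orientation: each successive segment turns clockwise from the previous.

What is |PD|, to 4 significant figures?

39.91

Q is at the origin; QP runs at -77.0° with length 10.5, so P = (2.362, -10.23). QP ⟂ PF, so PF runs at -167.0°; with |PF| = 10.0, F = (-7.382, -12.48). ∠PFN = 96.0° gives FN at 109.0° from the x-axis; with |FN| = 17.4, N = (-13.05, 3.972). ∠FNU = 99.3° gives NU at 28.30° from the x-axis; with |NU| = 29.8, U = (13.19, 18.10). ∠NUD = 132.4° gives UD at -19.30° from the x-axis; with |UD| = 25.1, D = (36.88, 9.804). Then |PD| = |D − P| = 39.91.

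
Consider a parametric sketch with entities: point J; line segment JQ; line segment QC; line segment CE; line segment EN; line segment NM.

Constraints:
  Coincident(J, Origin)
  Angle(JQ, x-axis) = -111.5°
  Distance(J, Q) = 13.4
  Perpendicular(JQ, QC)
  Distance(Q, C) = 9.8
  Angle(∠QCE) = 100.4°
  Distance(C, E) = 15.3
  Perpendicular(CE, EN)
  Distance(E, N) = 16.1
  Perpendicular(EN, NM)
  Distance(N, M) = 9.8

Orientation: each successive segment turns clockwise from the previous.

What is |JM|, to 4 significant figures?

7.161

J is at the origin; JQ runs at -111.5° with length 13.4, so Q = (-4.911, -12.47). The perpendicularity gives QC at right angles to JQ, so QC runs at 158.5°; with |QC| = 9.8, C = (-14.03, -8.876). ∠QCE = 100.4° gives CE at 78.90° from the x-axis; with |CE| = 15.3, E = (-11.08, 6.138). The perpendicularity gives EN at right angles to CE, so EN runs at -11.10°; with |EN| = 16.1, N = (4.715, 3.038). The perpendicularity gives NM at right angles to EN, so NM runs at -101.1°; with |NM| = 9.8, M = (2.828, -6.578). Then |JM| = |M − J| = 7.161.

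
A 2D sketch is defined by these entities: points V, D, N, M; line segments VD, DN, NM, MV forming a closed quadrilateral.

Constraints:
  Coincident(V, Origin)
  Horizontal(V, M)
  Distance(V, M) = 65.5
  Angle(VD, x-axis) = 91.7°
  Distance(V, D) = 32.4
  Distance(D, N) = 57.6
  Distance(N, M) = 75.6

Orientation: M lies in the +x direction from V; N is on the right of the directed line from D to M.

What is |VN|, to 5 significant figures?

25.681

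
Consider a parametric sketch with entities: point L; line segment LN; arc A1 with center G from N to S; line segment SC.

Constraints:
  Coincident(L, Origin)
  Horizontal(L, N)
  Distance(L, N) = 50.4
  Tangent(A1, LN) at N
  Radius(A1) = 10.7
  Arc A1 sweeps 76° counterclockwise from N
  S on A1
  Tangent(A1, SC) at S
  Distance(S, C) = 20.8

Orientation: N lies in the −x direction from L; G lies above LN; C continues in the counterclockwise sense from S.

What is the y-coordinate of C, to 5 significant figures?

28.294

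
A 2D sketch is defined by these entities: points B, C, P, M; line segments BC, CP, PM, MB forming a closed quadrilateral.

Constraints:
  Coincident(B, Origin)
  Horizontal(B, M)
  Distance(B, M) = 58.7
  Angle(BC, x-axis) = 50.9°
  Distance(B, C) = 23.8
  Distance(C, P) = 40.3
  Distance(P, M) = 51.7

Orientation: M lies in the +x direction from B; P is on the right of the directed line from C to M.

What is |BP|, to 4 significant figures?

24.69

B is at the origin; BM is horizontal with |BM| = 58.7 and M in +x, so M = (58.7, 0). BC runs at 50.9° with |BC| = 23.8, so C = (15.01, 18.47). P is determined by |CP| = 40.3 and |PM| = 51.7 together: it lies at the intersection of circle(C, 40.3) and circle(M, 51.7). With |CM| = 47.43, the foot of the radical line on CM is 12.66 from C and the perpendicular offset is √(40.3² − 12.66²) = 38.26. Taking the right-of-CM solution: P = (11.77, -21.70).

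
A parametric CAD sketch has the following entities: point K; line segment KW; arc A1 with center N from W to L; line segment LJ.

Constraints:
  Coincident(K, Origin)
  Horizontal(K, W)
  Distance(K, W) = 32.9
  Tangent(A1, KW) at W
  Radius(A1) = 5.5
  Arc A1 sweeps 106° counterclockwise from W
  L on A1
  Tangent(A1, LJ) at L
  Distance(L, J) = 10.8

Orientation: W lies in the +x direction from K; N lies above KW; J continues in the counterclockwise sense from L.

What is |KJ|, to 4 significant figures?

39.27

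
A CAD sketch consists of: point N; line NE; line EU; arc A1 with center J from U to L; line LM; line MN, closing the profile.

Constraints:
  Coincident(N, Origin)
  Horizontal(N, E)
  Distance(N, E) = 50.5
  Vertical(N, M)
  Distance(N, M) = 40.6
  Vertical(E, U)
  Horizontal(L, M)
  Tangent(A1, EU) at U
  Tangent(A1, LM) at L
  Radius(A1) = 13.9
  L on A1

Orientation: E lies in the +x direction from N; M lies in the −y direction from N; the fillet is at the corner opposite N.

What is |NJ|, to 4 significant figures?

45.30

N is at the origin; N and E share the same y with |NE| = 50.5 and E on the +x side, so E = (50.50, 0.000). NM is vertical with |NM| = 40.6 and M on the −y side, so M = (0.000, -40.60). The virtual corner opposite N is at (50.50, -40.60). A1 meets EU tangentially, so JU is at right angles to EU and tangency of A1 to LM means the radius JL is perpendicular to LM, with radius 13.9, so the center J sits 13.9 in from both sides at J = (36.60, -26.70). Then |NJ| = |J − N| = 45.30.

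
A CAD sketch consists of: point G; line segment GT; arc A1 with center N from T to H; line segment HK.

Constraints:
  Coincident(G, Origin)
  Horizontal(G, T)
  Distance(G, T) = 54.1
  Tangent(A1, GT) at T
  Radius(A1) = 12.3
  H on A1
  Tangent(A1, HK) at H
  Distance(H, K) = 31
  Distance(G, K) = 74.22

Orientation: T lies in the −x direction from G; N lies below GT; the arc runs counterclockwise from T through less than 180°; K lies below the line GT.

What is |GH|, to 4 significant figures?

67.78

Checks: G.y = 0.00, T.y = 0.00 ✓; |NH| = 12.30 ✓; ∠(NH, HK) = 90.00° ✓; |HK| = 31.00 ✓; |GK| = 74.22 ✓.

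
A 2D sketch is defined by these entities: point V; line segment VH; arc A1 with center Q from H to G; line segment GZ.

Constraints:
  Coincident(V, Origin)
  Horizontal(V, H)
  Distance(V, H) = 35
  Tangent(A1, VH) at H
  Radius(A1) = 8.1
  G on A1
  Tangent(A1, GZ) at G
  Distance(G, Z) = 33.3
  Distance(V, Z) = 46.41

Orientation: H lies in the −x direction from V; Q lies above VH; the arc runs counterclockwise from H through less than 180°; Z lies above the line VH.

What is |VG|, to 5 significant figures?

27.890

V is at the origin; VH is horizontal with |VH| = 35.0 and H on the −x side, so H = (-35.000, 0.0000). A1 meets VH tangentially, so QH is at right angles to VH, so Q = H + (0, 8.1) = (-35.000, 8.1000). Since QG ⟂ GZ (tangency), |QZ| = √(8.1² + 33.3²) = 34.271 regardless of where G sits on A1. So Z lies on both circle(V, 46.41) and circle(Q, 34.271); the above-VH intersection is Z = (-23.115, 40.244). G is the foot of the tangent from Z: G = (-26.954, 7.1662).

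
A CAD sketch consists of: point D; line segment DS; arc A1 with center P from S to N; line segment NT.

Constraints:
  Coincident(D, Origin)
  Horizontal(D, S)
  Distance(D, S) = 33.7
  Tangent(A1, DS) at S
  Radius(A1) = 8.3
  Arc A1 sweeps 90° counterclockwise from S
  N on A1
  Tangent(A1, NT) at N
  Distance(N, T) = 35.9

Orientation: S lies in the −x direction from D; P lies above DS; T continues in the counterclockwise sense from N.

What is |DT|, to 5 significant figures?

50.978

D is at the origin; D and S share the same y with |DS| = 33.7 and S on the −x side, so S = (-33.700, 0.0000). The tangent condition forces PS to be normal to DS, so P = S + (0, 8.3) = (-33.700, 8.3000). On A1, S sits at bearing -90° from P; a 90° counterclockwise sweep puts N at bearing 0°, so N = P + 8.3·(cos 0°, sin 0°) = (-25.400, 8.3000). Since A1 is tangent to NT there, PN ⟂ NT, so NT runs along (−sin 0°, cos 0°); with |NT| = 35.9, T = (-25.400, 44.200). Then |DT| = |T − D| = 50.978.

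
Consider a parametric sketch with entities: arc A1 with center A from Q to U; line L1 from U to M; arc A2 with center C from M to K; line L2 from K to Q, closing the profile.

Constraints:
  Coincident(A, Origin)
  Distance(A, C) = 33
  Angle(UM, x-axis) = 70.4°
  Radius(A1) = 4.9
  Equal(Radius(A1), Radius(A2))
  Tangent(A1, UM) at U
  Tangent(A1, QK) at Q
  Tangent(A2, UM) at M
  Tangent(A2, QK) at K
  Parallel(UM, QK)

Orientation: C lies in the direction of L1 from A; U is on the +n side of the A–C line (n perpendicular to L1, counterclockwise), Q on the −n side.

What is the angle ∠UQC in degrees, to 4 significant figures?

81.55°

The slot axis is L1's direction at 70.4°, so u = (cos 70.4°, sin 70.4°) = (0.3355, 0.9421) and n = (−sin 70.4°, cos 70.4°) = (-0.9421, 0.3355). A is at the origin and C lies 33.0 along u from A, so C = 33.0·u = (11.07, 31.09). Tangency of A1 to both parallel lines with radius 4.9 puts U and Q at A ± 4.9·n: U = (-4.616, 1.644), Q = (4.616, -1.644). Then cos ∠UQC = QU·QC / (|QU||QC|), giving 81.55°.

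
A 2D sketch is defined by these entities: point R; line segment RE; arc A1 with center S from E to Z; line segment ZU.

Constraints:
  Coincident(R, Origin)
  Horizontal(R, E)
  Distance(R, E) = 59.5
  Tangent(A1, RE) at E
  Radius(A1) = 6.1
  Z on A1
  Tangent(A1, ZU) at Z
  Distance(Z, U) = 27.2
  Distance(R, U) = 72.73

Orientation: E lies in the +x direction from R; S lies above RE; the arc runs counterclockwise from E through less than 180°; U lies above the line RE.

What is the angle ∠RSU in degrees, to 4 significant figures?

106.3°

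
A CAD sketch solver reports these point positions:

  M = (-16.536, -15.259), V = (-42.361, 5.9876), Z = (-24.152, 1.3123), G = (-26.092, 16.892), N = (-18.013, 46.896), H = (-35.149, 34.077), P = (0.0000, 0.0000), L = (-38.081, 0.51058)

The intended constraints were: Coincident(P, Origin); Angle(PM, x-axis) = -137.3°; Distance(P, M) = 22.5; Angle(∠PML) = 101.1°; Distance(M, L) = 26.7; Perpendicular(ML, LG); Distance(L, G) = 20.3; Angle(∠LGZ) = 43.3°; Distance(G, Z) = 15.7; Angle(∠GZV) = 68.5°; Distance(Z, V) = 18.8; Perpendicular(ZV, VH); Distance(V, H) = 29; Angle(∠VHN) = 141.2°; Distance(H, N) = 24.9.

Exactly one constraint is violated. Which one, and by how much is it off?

Distance(H, N) = 24.9 — off by 3.50.

P = (0.00, 0.00) ✓; PM at -137.3° ✓; |PM| = 22.50 ✓; ∠PML = 101.1° ✓; |ML| = 26.70 ✓; ∠(ML, LG) = 90.00° ✓; |LG| = 20.30 ✓; ∠LGZ = 43.30° ✓; |GZ| = 15.70 ✓; ∠GZV = 68.50° ✓; |ZV| = 18.80 ✓; ∠(ZV, VH) = 90.00° ✓; |VH| = 29.00 ✓; ∠VHN = 141.2° ✓; |HN| = 21.40 ✗.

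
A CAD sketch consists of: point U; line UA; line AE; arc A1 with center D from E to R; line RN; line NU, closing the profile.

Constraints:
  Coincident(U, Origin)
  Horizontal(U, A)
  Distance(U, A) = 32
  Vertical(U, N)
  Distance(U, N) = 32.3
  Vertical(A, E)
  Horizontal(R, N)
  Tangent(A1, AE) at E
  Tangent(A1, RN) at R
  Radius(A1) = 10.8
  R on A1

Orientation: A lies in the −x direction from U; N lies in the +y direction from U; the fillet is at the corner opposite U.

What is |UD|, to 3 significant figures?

30.2

U and N share the same x with |UN| = 32.3 and N on the +y side, so N = (0.00, 32.3). The virtual corner opposite U is at (-32.0, 32.3). Tangency of A1 to AE means the radius DE is perpendicular to AE and the tangent condition forces DR to be normal to RN, with radius 10.8, so the center D sits 10.8 in from both sides at D = (-21.2, 21.5). Then |UD| = |D − U| = 30.2.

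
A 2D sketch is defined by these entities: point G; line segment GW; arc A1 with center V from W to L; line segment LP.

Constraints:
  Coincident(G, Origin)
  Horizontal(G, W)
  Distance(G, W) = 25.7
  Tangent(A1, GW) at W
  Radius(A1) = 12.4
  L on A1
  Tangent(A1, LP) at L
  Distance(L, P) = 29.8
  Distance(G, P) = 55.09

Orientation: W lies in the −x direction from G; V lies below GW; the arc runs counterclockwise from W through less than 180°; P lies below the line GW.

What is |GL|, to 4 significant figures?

40.55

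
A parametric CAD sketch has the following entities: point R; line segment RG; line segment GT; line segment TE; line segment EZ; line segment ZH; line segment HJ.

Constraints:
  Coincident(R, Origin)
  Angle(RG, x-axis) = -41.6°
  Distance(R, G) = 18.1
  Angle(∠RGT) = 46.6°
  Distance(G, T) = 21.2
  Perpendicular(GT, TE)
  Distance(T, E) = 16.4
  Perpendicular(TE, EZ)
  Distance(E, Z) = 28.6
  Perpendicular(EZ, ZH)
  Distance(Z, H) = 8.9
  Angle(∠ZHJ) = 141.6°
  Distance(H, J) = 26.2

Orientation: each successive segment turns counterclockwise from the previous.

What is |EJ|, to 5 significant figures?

31.910

R is at the origin; RG runs at -41.6° with length 18.1, so G = (13.535, -12.017). ∠RGT = 46.6° gives GT at 91.800° from the x-axis; with |GT| = 21.2, T = (12.869, 9.1725). The perpendicularity gives TE at right angles to GT, so TE runs at -178.20°; with |TE| = 16.4, E = (-3.5227, 8.6573). TE is perpendicular to EZ, so EZ runs at -88.200°; with |EZ| = 28.6, Z = (-2.6243, -19.929). The perpendicularity gives ZH at right angles to EZ, so ZH runs at 1.8000°; with |ZH| = 8.9, H = (6.2713, -19.649). ∠ZHJ = 141.6° gives HJ at 40.200° from the x-axis; with |HJ| = 26.2, J = (26.283, -2.7380). Then |EJ| = |J − E| = 31.910.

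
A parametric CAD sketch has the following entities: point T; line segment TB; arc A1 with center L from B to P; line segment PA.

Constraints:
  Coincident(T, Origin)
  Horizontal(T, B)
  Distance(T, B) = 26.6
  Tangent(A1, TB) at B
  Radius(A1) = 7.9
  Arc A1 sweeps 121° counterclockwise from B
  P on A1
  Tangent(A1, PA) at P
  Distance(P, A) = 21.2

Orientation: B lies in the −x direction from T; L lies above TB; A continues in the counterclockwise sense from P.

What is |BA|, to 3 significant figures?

30.4

T is at the origin; T and B share the same y with |TB| = 26.6 and B on the −x side, so B = (-26.6, 0.00). A1 meets TB tangentially, so LB is at right angles to TB, so L = B + (0, 7.9) = (-26.6, 7.90). On A1, B sits at bearing -90° from L; a 121° counterclockwise sweep puts P at bearing 31°, so P = L + 7.9·(cos 31°, sin 31°) = (-19.8, 12.0). Tangency of A1 to PA means the radius LP is perpendicular to PA, so PA runs along (−sin 31°, cos 31°); with |PA| = 21.2, A = (-30.7, 30.1). Then |BA| = |A − B| = 30.4.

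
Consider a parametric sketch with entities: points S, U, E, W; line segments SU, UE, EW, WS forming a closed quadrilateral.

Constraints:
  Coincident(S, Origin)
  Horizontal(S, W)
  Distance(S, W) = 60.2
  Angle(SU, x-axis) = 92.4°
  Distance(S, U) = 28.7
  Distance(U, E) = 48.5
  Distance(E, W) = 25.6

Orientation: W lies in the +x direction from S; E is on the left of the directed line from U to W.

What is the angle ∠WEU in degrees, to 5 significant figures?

129.66°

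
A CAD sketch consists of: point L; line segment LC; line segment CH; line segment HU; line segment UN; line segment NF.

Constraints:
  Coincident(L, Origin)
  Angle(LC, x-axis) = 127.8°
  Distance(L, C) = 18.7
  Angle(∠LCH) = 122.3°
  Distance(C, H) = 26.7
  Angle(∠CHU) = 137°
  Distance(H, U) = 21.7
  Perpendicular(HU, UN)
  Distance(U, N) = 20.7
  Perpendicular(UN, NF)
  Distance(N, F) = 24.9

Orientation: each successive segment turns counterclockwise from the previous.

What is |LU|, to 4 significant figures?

52.57

∠LCH = 122.3° gives CH at -174.5° from the x-axis; with |CH| = 26.7, H = (-38.04, 12.22). ∠CHU = 137.0° gives HU at -131.5° from the x-axis; with |HU| = 21.7, U = (-52.42, -4.036). Then |LU| = |U − L| = 52.57.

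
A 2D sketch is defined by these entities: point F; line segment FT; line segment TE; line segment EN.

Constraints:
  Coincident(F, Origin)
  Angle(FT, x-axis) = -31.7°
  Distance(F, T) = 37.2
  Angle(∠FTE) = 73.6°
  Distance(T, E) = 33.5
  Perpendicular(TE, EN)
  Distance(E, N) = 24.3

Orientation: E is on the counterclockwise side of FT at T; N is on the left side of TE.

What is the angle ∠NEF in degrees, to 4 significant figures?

32.80°

F is at the origin; FT runs at -31.7° with length 37.2, so T = 37.2·(cos -31.7°, sin -31.7°) = (31.65, -19.55). ∠FTE = 73.6°, so TE runs at -31.7° + (180° − 73.6°) = 74.70° from the x-axis; with |TE| = 33.5, E = T + 33.5·(cos 74.70°, sin 74.70°) = (40.49, 12.77). The perpendicularity gives EN at right angles to TE; with |EN| = 24.3 on the left of TE, N = E + 24.3·(-0.9646, 0.2639) = (17.05, 19.18). Then cos ∠NEF = EN·EF / (|EN||EF|), giving 32.80°.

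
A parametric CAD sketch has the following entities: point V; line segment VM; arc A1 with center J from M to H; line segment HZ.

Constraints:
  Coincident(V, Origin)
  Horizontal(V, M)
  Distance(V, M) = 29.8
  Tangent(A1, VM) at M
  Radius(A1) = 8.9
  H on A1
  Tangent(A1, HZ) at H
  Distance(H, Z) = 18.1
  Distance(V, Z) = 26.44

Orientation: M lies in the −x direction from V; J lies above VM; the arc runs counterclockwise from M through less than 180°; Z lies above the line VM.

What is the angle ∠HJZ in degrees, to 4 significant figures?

63.82°

V is at the origin; V and M share the same y with |VM| = 29.8 and M on the −x side, so M = (-29.80, 0.000). The tangent condition forces JM to be normal to VM, so J = M + (0, 8.9) = (-29.80, 8.900). Since JH ⟂ HZ (tangency), |JZ| = √(8.9² + 18.1²) = 20.17 regardless of where H sits on A1. So Z lies on both circle(V, 26.44) and circle(J, 20.17); the above-VM intersection is Z = (-14.54, 22.09). H is the foot of the tangent from Z: H = (-21.61, 5.423).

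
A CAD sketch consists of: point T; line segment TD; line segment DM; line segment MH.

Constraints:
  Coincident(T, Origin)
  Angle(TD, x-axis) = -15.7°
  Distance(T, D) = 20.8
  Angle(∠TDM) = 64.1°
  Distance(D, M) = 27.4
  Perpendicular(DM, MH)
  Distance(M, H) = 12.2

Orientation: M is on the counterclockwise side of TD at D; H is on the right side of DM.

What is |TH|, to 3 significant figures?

35.9

T is at the origin; TD runs at -15.7° with length 20.8, so D = 20.8·(cos -15.7°, sin -15.7°) = (20.0, -5.63). ∠TDM = 64.1°, so DM runs at -15.7° + (180° − 64.1°) = 100° from the x-axis; with |DM| = 27.4, M = D + 27.4·(cos 100°, sin 100°) = (15.2, 21.3). DM ⟂ MH; with |MH| = 12.2 on the right of DM, H = M + 12.2·(0.984, 0.177) = (27.2, 23.5). Then |TH| = |H − T| = 35.9.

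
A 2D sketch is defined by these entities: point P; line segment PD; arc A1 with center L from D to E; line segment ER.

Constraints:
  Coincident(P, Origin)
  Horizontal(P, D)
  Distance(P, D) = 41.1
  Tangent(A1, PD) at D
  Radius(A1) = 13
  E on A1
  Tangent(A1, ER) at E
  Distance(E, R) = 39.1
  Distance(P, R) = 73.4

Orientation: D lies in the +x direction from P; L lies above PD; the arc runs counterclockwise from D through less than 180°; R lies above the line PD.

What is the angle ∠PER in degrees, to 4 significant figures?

99.73°

Checks: |LD| = 13.00 ✓; |LE| = 13.00 ✓; ∠(LE, ER) = 90.00° ✓; |ER| = 39.10 ✓; |PR| = 73.40 ✓.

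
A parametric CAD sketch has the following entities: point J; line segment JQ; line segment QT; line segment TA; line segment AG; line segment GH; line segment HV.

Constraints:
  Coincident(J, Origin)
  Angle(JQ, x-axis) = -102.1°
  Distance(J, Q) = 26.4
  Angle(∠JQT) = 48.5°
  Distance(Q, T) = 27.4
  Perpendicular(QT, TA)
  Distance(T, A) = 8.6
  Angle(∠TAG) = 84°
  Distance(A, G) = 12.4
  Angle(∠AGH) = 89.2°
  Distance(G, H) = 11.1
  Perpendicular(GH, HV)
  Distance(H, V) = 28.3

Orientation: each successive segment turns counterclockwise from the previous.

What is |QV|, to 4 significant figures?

44.48

∠AGH = 89.2° gives GH at -53.80° from the x-axis; with |GH| = 11.1, H = (10.56, -21.01). GH ⟂ HV, so HV runs at 36.20°; with |HV| = 28.3, V = (33.40, -4.296). Then |QV| = |V − Q| = 44.48.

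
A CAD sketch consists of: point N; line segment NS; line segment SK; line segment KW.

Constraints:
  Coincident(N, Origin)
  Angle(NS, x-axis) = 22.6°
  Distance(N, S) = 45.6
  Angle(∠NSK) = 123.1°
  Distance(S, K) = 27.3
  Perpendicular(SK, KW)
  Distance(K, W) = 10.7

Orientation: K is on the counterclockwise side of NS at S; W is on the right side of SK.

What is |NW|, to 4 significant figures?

71.53

N is at the origin; NS runs at 22.6° with length 45.6, so S = 45.6·(cos 22.6°, sin 22.6°) = (42.10, 17.52). ∠NSK = 123.1°, so SK runs at 22.6° + (180° − 123.1°) = 79.50° from the x-axis; with |SK| = 27.3, K = S + 27.3·(cos 79.50°, sin 79.50°) = (47.07, 44.37). The perpendicularity gives KW at right angles to SK; with |KW| = 10.7 on the right of SK, W = K + 10.7·(0.9833, -0.1822) = (57.59, 42.42). Then |NW| = |W − N| = 71.53.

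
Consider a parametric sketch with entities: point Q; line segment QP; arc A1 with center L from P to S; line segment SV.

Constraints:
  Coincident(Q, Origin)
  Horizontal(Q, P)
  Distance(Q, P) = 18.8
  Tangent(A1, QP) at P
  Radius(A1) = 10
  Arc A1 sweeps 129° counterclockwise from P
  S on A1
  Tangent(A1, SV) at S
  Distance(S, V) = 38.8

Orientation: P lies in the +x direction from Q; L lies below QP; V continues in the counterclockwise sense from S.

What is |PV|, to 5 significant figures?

49.339

Q is at the origin; Q and P share the same y with |QP| = 18.8 and P on the +x side, so P = (18.800, 0.0000). A1 meets QP tangentially, so LP is at right angles to QP, so L = P + (0, -10) = (18.800, -10.000). On A1, P sits at bearing 90° from L; a 129° counterclockwise sweep puts S at bearing 219°, so S = L + 10.0·(cos 219°, sin 219°) = (11.029, -16.293). Since A1 is tangent to SV there, LS ⟂ SV, so SV runs along (−sin 219°, cos 219°); with |SV| = 38.8, V = (35.446, -46.446). Then |PV| = |V − P| = 49.339.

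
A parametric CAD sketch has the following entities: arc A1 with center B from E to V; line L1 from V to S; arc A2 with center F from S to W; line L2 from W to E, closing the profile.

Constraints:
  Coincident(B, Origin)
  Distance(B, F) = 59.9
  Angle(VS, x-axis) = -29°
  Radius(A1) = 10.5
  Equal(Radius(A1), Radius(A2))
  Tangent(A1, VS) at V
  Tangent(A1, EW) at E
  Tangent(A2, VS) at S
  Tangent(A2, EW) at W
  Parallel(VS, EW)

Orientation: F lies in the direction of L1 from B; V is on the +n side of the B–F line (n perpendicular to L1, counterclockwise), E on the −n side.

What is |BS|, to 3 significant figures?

60.8

The slot axis is L1's direction at -29.0°, so u = (cos -29.0°, sin -29.0°) = (0.875, -0.485) and n = (−sin -29.0°, cos -29.0°) = (0.485, 0.875). B is at the origin and F lies 59.9 along u from B, so F = 59.9·u = (52.4, -29.0). Tangency of A1 to both parallel lines with radius 10.5 puts V and E at B ± 10.5·n: V = (5.09, 9.18), E = (-5.09, -9.18). Equal radii place S and W the same way about F: S = F + 10.5·n = (57.5, -19.9), W = F − 10.5·n = (47.3, -38.2). Then |BS| = |S − B| = 60.8.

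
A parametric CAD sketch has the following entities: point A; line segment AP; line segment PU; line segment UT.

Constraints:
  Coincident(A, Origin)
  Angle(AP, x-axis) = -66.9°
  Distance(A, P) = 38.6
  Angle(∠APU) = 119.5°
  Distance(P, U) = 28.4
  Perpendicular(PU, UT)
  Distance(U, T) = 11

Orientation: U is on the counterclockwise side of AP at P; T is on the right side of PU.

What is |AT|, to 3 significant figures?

65.1

A is at the origin; AP runs at -66.9° with length 38.6, so P = 38.6·(cos -66.9°, sin -66.9°) = (15.1, -35.5). ∠APU = 119.5°, so PU runs at -66.9° + (180° − 119.5°) = -6.40° from the x-axis; with |PU| = 28.4, U = P + 28.4·(cos -6.40°, sin -6.40°) = (43.4, -38.7). PU ⟂ UT; with |UT| = 11.0 on the right of PU, T = U + 11.0·(-0.111, -0.994) = (42.1, -49.6). Then |AT| = |T − A| = 65.1.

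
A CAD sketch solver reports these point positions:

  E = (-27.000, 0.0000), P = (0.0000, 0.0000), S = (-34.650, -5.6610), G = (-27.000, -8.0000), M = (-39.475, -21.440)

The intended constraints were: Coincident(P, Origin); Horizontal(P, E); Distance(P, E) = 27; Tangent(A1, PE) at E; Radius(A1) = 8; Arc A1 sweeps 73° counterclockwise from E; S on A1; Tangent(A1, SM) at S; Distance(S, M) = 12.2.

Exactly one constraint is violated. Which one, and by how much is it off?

Distance(S, M) = 12.2 — off by 4.30.

P = (0.00, 0.00) ✓; P.y = 0.00, E.y = 0.00 ✓; |PE| = 27.00 ✓; ∠(GE, EP) = 90.00° ✓; |GE| = 8.000 ✓; bearing(G→S) − bearing(G→E) = 73.00° ✓; |GS| = 8.000 ✓; ∠(GS, SM) = 90.00° ✓; |SM| = 16.50 ✗.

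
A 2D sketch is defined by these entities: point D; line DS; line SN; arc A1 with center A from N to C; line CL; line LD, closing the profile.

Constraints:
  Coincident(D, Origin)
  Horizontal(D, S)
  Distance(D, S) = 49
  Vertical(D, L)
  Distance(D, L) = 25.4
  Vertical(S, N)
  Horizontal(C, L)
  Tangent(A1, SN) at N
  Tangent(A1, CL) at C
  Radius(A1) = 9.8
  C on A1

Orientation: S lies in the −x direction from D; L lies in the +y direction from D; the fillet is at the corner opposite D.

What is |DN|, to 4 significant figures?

51.42

D is at the origin; D and S share the same y with |DS| = 49.0 and S on the −x side, so S = (-49.00, 0.000). DL is vertical with |DL| = 25.4 and L on the +y side, so L = (0.000, 25.40). The virtual corner opposite D is at (-49.00, 25.40). A1 meets SN tangentially, so AN is at right angles to SN and since A1 is tangent to CL there, AC ⟂ CL, with radius 9.8, so the center A sits 9.8 in from both sides at A = (-39.20, 15.60). That places the tangent points at N = (-49.00, 15.60) on SN and C = (-39.20, 25.40) on CL. Then |DN| = |N − D| = 51.42.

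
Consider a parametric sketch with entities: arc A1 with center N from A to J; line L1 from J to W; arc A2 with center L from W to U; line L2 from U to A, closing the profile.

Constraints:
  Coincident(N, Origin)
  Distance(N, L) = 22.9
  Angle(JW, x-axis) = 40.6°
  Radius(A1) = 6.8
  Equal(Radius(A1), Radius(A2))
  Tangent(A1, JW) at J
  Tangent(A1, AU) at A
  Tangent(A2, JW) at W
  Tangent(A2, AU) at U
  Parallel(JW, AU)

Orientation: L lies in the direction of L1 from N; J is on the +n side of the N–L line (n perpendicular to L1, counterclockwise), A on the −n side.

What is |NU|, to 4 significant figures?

23.89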